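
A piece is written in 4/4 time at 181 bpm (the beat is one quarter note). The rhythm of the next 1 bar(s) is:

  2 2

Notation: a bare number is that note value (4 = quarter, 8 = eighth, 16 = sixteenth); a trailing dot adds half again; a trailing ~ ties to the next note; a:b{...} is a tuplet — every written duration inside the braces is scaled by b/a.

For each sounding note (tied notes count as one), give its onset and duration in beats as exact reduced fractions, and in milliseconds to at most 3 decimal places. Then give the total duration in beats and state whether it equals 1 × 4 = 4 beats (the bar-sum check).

1) 0.0ms=0b +662.983ms=2b
2) 662.983ms=2b +662.983ms=2b
Σ=4b of 4 (181bpm 4/4) — PASS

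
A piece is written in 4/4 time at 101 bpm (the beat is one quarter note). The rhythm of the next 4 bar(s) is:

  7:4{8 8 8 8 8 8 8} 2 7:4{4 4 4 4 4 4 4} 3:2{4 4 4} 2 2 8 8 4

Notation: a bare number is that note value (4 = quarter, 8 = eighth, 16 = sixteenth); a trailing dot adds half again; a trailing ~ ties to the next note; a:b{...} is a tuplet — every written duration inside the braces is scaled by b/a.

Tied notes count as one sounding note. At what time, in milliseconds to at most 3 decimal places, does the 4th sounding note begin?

note 4 onset = 6/7b = 509.194ms

1. 0.0ms @ 0 + 169.731ms (2/7)
2. 169.731ms @ 2/7 + 169.731ms (2/7)
3. 339.463ms @ 4/7 + 169.731ms (2/7)
4. 509.194ms @ 6/7 + 169.731ms (2/7)
5. 678.925ms @ 8/7 + 169.731ms (2/7)
6. 848.656ms @ 10/7 + 169.731ms (2/7)
7. 1018.388ms @ 12/7 + 169.731ms (2/7)
8. 1188.119ms @ 2 + 1188.119ms (2)
9. 2376.238ms @ 4 + 339.463ms (4/7)
10. 2715.7ms @ 32/7 + 339.463ms (4/7)
11. 3055.163ms @ 36/7 + 339.463ms (4/7)
12. 3394.625ms @ 40/7 + 339.463ms (4/7)
13. 3734.088ms @ 44/7 + 339.463ms (4/7)
14. 4073.55ms @ 48/7 + 339.463ms (4/7)
15. 4413.013ms @ 52/7 + 339.463ms (4/7)
16. 4752.475ms @ 8 + 396.04ms (2/3)
17. 5148.515ms @ 26/3 + 396.04ms (2/3)
18. 5544.554ms @ 28/3 + 396.04ms (2/3)
19. 5940.594ms @ 10 + 1188.119ms (2)
20. 7128.713ms @ 12 + 1188.119ms (2)
21. 8316.832ms @ 14 + 297.03ms (1/2)
22. 8613.861ms @ 29/2 + 297.03ms (1/2)
23. 8910.891ms @ 15 + 594.059ms (1)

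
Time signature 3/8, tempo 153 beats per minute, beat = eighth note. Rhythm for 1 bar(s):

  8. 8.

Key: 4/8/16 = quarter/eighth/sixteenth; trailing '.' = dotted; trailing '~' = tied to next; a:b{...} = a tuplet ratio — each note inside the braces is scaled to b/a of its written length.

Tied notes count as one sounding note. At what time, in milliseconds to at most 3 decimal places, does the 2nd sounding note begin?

note 2 onset = 3/2b = 588.235ms

1. 0.0ms @ 0 + 588.235ms (3/2)
2. 588.235ms @ 3/2 + 588.235ms (3/2)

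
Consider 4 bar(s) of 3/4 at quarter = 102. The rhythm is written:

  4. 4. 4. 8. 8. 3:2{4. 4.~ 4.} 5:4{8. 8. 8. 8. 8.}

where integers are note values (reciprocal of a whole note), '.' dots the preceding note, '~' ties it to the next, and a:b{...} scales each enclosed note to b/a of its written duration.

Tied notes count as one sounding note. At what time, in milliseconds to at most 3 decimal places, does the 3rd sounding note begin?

1. 0.0ms @ 0 + 882.353ms (3/2)
2. 882.353ms @ 3/2 + 882.353ms (3/2)
3. 1764.706ms @ 3 + 882.353ms (3/2)
4. 2647.059ms @ 9/2 + 441.176ms (3/4)
5. 3088.235ms @ 21/4 + 441.176ms (3/4)
6. 3529.412ms @ 6 + 588.235ms (1)
7. 4117.647ms @ 7 + 1176.471ms (2)
8. 5294.118ms @ 9 + 352.941ms (3/5)
9. 5647.059ms @ 48/5 + 352.941ms (3/5)
10. 6000.0ms @ 51/5 + 352.941ms (3/5)
11. 6352.941ms @ 54/5 + 352.941ms (3/5)
12. 6705.882ms @ 57/5 + 352.941ms (3/5)

note 3 onset = 3b = 1764.706ms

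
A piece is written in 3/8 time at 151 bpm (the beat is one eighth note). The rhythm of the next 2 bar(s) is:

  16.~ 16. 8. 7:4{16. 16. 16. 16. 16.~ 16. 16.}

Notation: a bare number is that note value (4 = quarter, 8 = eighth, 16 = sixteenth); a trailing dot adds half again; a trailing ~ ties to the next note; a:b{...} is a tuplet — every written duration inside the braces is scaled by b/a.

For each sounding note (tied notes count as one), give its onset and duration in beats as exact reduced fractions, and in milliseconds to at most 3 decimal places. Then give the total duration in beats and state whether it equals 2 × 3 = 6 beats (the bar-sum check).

1) 0.0ms=0b +596.026ms=3/2b
2) 596.026ms=3/2b +596.026ms=3/2b
3) 1192.053ms=3b +170.293ms=3/7b
4) 1362.346ms=24/7b +170.293ms=3/7b
5) 1532.64ms=27/7b +170.293ms=3/7b
6) 1702.933ms=30/7b +170.293ms=3/7b
7) 1873.226ms=33/7b +340.587ms=6/7b
8) 2213.813ms=39/7b +170.293ms=3/7b
Σ=6b of 6 (151bpm 3/8) — PASS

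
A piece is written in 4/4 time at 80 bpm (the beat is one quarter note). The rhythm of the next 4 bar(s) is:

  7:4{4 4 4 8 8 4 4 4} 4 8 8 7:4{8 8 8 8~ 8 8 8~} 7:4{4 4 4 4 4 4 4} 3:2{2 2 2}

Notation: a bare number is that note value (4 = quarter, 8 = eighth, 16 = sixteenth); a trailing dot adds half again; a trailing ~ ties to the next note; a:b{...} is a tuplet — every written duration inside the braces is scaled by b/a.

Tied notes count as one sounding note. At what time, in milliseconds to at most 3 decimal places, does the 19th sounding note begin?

1. 0.0ms @ 0 + 428.571ms (4/7)
2. 428.571ms @ 4/7 + 428.571ms (4/7)
3. 857.143ms @ 8/7 + 428.571ms (4/7)
4. 1285.714ms @ 12/7 + 214.286ms (2/7)
5. 1500.0ms @ 2 + 214.286ms (2/7)
6. 1714.286ms @ 16/7 + 428.571ms (4/7)
7. 2142.857ms @ 20/7 + 428.571ms (4/7)
8. 2571.429ms @ 24/7 + 428.571ms (4/7)
9. 3000.0ms @ 4 + 750.0ms (1)
10. 3750.0ms @ 5 + 375.0ms (1/2)
11. 4125.0ms @ 11/2 + 375.0ms (1/2)
12. 4500.0ms @ 6 + 214.286ms (2/7)
13. 4714.286ms @ 44/7 + 214.286ms (2/7)
14. 4928.571ms @ 46/7 + 214.286ms (2/7)
15. 5142.857ms @ 48/7 + 428.571ms (4/7)
16. 5571.429ms @ 52/7 + 214.286ms (2/7)
17. 5785.714ms @ 54/7 + 642.857ms (6/7)
18. 6428.571ms @ 60/7 + 428.571ms (4/7)
19. 6857.143ms @ 64/7 + 428.571ms (4/7)
20. 7285.714ms @ 68/7 + 428.571ms (4/7)
21. 7714.286ms @ 72/7 + 428.571ms (4/7)
22. 8142.857ms @ 76/7 + 428.571ms (4/7)
23. 8571.429ms @ 80/7 + 428.571ms (4/7)
24. 9000.0ms @ 12 + 1000.0ms (4/3)
25. 10000.0ms @ 40/3 + 1000.0ms (4/3)
26. 11000.0ms @ 44/3 + 1000.0ms (4/3)

note 19 onset = 64/7b = 6857.143ms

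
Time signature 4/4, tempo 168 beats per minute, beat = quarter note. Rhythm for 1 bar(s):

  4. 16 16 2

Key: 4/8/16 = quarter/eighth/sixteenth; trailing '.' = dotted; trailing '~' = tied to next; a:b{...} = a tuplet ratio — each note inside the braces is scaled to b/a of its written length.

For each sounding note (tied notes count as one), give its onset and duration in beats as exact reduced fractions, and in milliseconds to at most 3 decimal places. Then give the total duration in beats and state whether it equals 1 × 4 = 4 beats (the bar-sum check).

1) 0.0ms=0b +535.714ms=3/2b
2) 535.714ms=3/2b +89.286ms=1/4b
3) 625.0ms=7/4b +89.286ms=1/4b
4) 714.286ms=2b +714.286ms=2b
Σ=4b of 4 (168bpm 4/4) — PASS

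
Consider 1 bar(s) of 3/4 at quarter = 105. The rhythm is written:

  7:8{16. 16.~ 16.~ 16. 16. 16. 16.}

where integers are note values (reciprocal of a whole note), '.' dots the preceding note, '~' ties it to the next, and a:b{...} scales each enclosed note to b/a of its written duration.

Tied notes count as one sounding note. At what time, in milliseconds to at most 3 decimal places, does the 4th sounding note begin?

1. 0.0ms @ 0 + 244.898ms (3/7)
2. 244.898ms @ 3/7 + 734.694ms (9/7)
3. 979.592ms @ 12/7 + 244.898ms (3/7)
4. 1224.49ms @ 15/7 + 244.898ms (3/7)
5. 1469.388ms @ 18/7 + 244.898ms (3/7)

note 4 onset = 15/7b = 1224.49ms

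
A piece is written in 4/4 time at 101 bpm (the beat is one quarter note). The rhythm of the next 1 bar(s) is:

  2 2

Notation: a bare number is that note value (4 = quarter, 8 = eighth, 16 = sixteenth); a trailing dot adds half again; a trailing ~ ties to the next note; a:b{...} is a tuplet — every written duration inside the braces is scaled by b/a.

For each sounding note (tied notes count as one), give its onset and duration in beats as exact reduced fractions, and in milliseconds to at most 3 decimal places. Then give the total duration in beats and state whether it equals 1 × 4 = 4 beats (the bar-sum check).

1) 0.0ms=0b +1188.119ms=2b
2) 1188.119ms=2b +1188.119ms=2b
Σ=4b of 4 (101bpm 4/4) — PASS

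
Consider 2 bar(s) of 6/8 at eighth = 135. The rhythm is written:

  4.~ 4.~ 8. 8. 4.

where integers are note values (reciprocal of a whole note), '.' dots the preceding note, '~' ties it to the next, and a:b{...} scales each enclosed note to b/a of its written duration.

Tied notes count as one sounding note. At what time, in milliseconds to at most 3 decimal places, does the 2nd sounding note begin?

note 2 onset = 15/2b = 3333.333ms

1. 0.0ms @ 0 + 3333.333ms (15/2)
2. 3333.333ms @ 15/2 + 666.667ms (3/2)
3. 4000.0ms @ 9 + 1333.333ms (3)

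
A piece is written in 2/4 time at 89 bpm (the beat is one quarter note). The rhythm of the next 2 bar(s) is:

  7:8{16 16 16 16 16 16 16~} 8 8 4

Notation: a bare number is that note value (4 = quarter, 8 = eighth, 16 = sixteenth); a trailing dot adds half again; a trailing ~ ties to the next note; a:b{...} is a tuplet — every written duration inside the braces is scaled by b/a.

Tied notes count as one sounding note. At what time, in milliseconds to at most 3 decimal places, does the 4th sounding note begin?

note 4 onset = 6/7b = 577.849ms

1. 0.0ms @ 0 + 192.616ms (2/7)
2. 192.616ms @ 2/7 + 192.616ms (2/7)
3. 385.233ms @ 4/7 + 192.616ms (2/7)
4. 577.849ms @ 6/7 + 192.616ms (2/7)
5. 770.465ms @ 8/7 + 192.616ms (2/7)
6. 963.082ms @ 10/7 + 192.616ms (2/7)
7. 1155.698ms @ 12/7 + 529.695ms (11/14)
8. 1685.393ms @ 5/2 + 337.079ms (1/2)
9. 2022.472ms @ 3 + 674.157ms (1)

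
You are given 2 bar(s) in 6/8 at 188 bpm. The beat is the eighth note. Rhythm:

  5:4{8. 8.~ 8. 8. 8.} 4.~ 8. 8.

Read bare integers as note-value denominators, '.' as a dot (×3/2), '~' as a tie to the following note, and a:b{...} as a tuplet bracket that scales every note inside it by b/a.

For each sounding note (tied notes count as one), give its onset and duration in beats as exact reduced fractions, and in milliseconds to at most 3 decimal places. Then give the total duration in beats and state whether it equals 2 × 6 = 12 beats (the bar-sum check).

1) 0.0ms=0b +382.979ms=6/5b
2) 382.979ms=6/5b +765.957ms=12/5b
3) 1148.936ms=18/5b +382.979ms=6/5b
4) 1531.915ms=24/5b +382.979ms=6/5b
5) 1914.894ms=6b +1436.17ms=9/2b
6) 3351.064ms=21/2b +478.723ms=3/2b
Σ=12b of 12 (188bpm 6/8) — PASS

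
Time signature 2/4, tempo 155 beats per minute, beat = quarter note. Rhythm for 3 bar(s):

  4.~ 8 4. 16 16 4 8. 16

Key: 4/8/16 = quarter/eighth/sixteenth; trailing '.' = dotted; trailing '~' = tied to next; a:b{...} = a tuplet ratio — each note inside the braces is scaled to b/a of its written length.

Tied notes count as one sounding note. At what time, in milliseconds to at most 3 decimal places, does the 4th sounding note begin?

1. 0.0ms @ 0 + 774.194ms (2)
2. 774.194ms @ 2 + 580.645ms (3/2)
3. 1354.839ms @ 7/2 + 96.774ms (1/4)
4. 1451.613ms @ 15/4 + 96.774ms (1/4)
5. 1548.387ms @ 4 + 387.097ms (1)
6. 1935.484ms @ 5 + 290.323ms (3/4)
7. 2225.806ms @ 23/4 + 96.774ms (1/4)

note 4 onset = 15/4b = 1451.613ms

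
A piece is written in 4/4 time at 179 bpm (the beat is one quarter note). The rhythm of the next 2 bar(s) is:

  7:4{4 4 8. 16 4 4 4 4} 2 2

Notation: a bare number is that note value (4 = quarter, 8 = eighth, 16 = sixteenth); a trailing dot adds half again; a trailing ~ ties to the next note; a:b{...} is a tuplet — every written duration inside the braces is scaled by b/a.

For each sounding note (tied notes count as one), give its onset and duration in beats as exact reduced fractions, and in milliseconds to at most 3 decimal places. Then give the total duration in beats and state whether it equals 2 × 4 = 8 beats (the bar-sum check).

1) 0.0ms=0b +191.54ms=4/7b
2) 191.54ms=4/7b +191.54ms=4/7b
3) 383.081ms=8/7b +143.655ms=3/7b
4) 526.736ms=11/7b +47.885ms=1/7b
5) 574.621ms=12/7b +191.54ms=4/7b
6) 766.161ms=16/7b +191.54ms=4/7b
7) 957.702ms=20/7b +191.54ms=4/7b
8) 1149.242ms=24/7b +191.54ms=4/7b
9) 1340.782ms=4b +670.391ms=2b
10) 2011.173ms=6b +670.391ms=2b
Σ=8b of 8 (179bpm 4/4) — PASS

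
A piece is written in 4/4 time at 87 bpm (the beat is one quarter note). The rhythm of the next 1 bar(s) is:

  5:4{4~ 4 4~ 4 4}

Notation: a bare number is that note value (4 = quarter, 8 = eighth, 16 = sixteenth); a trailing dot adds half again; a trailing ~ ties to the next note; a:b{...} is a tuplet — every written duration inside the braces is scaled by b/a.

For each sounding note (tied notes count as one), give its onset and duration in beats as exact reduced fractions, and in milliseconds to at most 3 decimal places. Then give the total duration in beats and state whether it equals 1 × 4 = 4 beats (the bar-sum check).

1) 0.0ms=0b +1103.448ms=8/5b
2) 1103.448ms=8/5b +1103.448ms=8/5b
3) 2206.897ms=16/5b +551.724ms=4/5b
Σ=4b of 4 (87bpm 4/4) — PASS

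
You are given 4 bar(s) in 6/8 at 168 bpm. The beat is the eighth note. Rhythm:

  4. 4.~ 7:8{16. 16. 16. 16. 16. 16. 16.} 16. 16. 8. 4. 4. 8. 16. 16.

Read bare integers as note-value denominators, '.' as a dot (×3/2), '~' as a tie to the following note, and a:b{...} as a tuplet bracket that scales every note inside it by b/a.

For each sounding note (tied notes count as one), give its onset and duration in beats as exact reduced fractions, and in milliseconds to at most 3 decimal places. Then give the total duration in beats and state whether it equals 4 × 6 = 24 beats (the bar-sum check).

1) 0.0ms=0b +1071.429ms=3b
2) 1071.429ms=3b +1377.551ms=27/7b
3) 2448.98ms=48/7b +306.122ms=6/7b
4) 2755.102ms=54/7b +306.122ms=6/7b
5) 3061.224ms=60/7b +306.122ms=6/7b
6) 3367.347ms=66/7b +306.122ms=6/7b
7) 3673.469ms=72/7b +306.122ms=6/7b
8) 3979.592ms=78/7b +306.122ms=6/7b
9) 4285.714ms=12b +267.857ms=3/4b
10) 4553.571ms=51/4b +267.857ms=3/4b
11) 4821.429ms=27/2b +535.714ms=3/2b
12) 5357.143ms=15b +1071.429ms=3b
13) 6428.571ms=18b +1071.429ms=3b
14) 7500.0ms=21b +535.714ms=3/2b
15) 8035.714ms=45/2b +267.857ms=3/4b
16) 8303.571ms=93/4b +267.857ms=3/4b
Σ=24b of 24 (168bpm 6/8) — PASS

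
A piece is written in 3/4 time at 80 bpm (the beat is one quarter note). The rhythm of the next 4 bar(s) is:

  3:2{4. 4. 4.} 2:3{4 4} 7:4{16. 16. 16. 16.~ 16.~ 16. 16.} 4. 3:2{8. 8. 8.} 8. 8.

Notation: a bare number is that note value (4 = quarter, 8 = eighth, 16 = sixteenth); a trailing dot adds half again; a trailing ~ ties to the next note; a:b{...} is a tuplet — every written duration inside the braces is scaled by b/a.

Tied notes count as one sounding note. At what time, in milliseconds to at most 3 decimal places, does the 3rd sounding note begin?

note 3 onset = 2b = 1500.0ms

1. 0.0ms @ 0 + 750.0ms (1)
2. 750.0ms @ 1 + 750.0ms (1)
3. 1500.0ms @ 2 + 750.0ms (1)
4. 2250.0ms @ 3 + 1125.0ms (3/2)
5. 3375.0ms @ 9/2 + 1125.0ms (3/2)
6. 4500.0ms @ 6 + 160.714ms (3/14)
7. 4660.714ms @ 87/14 + 160.714ms (3/14)
8. 4821.429ms @ 45/7 + 160.714ms (3/14)
9. 4982.143ms @ 93/14 + 482.143ms (9/14)
10. 5464.286ms @ 51/7 + 160.714ms (3/14)
11. 5625.0ms @ 15/2 + 1125.0ms (3/2)
12. 6750.0ms @ 9 + 375.0ms (1/2)
13. 7125.0ms @ 19/2 + 375.0ms (1/2)
14. 7500.0ms @ 10 + 375.0ms (1/2)
15. 7875.0ms @ 21/2 + 562.5ms (3/4)
16. 8437.5ms @ 45/4 + 562.5ms (3/4)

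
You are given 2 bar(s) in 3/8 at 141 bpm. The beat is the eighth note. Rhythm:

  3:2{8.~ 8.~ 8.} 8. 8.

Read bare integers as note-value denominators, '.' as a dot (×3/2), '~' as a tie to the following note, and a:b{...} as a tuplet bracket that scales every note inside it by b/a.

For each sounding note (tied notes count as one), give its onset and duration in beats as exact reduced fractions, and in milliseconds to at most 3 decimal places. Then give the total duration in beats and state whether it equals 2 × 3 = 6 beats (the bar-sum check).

1) 0.0ms=0b +1276.596ms=3b
2) 1276.596ms=3b +638.298ms=3/2b
3) 1914.894ms=9/2b +638.298ms=3/2b
Σ=6b of 6 (141bpm 3/8) — PASS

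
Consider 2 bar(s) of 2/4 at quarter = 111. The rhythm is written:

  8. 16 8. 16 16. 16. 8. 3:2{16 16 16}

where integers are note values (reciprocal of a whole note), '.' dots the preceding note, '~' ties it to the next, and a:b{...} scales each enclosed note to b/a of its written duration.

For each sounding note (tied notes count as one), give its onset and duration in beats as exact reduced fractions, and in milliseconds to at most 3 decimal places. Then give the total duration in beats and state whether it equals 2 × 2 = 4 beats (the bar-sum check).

1) 0.0ms=0b +405.405ms=3/4b
2) 405.405ms=3/4b +135.135ms=1/4b
3) 540.541ms=1b +405.405ms=3/4b
4) 945.946ms=7/4b +135.135ms=1/4b
5) 1081.081ms=2b +202.703ms=3/8b
6) 1283.784ms=19/8b +202.703ms=3/8b
7) 1486.486ms=11/4b +405.405ms=3/4b
8) 1891.892ms=7/2b +90.09ms=1/6b
9) 1981.982ms=11/3b +90.09ms=1/6b
10) 2072.072ms=23/6b +90.09ms=1/6b
Σ=4b of 4 (111bpm 2/4) — PASS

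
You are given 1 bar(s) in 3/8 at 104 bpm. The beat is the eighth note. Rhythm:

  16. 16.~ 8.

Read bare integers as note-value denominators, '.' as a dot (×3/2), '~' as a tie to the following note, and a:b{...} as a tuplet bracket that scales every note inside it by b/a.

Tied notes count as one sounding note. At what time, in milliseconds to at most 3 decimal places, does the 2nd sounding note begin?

note 2 onset = 3/4b = 432.692ms

1. 0.0ms @ 0 + 432.692ms (3/4)
2. 432.692ms @ 3/4 + 1298.077ms (9/4)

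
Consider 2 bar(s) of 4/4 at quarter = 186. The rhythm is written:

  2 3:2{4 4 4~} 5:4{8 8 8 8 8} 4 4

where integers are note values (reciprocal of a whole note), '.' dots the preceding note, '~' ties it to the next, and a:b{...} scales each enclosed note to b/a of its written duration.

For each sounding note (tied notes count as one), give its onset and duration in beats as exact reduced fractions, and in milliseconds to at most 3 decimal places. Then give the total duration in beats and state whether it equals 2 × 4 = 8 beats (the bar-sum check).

1) 0.0ms=0b +645.161ms=2b
2) 645.161ms=2b +215.054ms=2/3b
3) 860.215ms=8/3b +215.054ms=2/3b
4) 1075.269ms=10/3b +344.086ms=16/15b
5) 1419.355ms=22/5b +129.032ms=2/5b
6) 1548.387ms=24/5b +129.032ms=2/5b
7) 1677.419ms=26/5b +129.032ms=2/5b
8) 1806.452ms=28/5b +129.032ms=2/5b
9) 1935.484ms=6b +322.581ms=1b
10) 2258.065ms=7b +322.581ms=1b
Σ=8b of 8 (186bpm 4/4) — PASS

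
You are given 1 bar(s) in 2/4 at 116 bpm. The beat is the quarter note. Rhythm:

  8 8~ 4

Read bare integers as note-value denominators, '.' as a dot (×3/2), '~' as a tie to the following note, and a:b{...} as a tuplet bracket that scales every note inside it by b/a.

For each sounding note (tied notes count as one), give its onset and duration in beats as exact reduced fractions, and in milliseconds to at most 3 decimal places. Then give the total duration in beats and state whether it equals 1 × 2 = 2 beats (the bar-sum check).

1) 0.0ms=0b +258.621ms=1/2b
2) 258.621ms=1/2b +775.862ms=3/2b
Σ=2b of 2 (116bpm 2/4) — PASS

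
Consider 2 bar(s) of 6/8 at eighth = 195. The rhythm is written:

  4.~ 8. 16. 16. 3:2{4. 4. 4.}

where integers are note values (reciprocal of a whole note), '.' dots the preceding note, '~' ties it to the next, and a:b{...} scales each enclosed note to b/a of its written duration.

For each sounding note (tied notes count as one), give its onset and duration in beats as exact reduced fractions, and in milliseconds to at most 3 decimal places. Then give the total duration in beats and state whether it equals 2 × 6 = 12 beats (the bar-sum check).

1) 0.0ms=0b +1384.615ms=9/2b
2) 1384.615ms=9/2b +230.769ms=3/4b
3) 1615.385ms=21/4b +230.769ms=3/4b
4) 1846.154ms=6b +615.385ms=2b
5) 2461.538ms=8b +615.385ms=2b
6) 3076.923ms=10b +615.385ms=2b
Σ=12b of 12 (195bpm 6/8) — PASS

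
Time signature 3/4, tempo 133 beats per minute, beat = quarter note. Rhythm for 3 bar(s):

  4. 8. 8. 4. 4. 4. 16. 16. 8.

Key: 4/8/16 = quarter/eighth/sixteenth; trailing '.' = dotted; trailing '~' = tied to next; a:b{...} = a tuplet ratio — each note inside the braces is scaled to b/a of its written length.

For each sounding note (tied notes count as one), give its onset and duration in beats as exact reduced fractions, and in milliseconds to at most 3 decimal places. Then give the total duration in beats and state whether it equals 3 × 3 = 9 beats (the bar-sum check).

1) 0.0ms=0b +676.692ms=3/2b
2) 676.692ms=3/2b +338.346ms=3/4b
3) 1015.038ms=9/4b +338.346ms=3/4b
4) 1353.383ms=3b +676.692ms=3/2b
5) 2030.075ms=9/2b +676.692ms=3/2b
6) 2706.767ms=6b +676.692ms=3/2b
7) 3383.459ms=15/2b +169.173ms=3/8b
8) 3552.632ms=63/8b +169.173ms=3/8b
9) 3721.805ms=33/4b +338.346ms=3/4b
Σ=9b of 9 (133bpm 3/4) — PASS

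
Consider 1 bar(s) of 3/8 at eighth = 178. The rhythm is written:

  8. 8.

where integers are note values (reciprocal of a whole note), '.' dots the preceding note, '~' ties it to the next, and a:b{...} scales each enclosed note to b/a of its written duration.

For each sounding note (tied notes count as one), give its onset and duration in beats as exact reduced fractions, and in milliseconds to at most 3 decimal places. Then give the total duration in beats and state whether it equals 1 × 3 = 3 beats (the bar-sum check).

1) 0.0ms=0b +505.618ms=3/2b
2) 505.618ms=3/2b +505.618ms=3/2b
Σ=3b of 3 (178bpm 3/8) — PASS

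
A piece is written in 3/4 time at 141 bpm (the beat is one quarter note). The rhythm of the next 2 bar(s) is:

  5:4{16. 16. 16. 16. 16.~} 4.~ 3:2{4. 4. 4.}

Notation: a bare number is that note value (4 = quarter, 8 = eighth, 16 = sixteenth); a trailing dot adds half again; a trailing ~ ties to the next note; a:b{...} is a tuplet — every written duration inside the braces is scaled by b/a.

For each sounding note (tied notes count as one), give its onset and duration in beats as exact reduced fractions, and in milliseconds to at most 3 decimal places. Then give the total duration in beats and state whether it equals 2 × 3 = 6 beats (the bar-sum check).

1) 0.0ms=0b +127.66ms=3/10b
2) 127.66ms=3/10b +127.66ms=3/10b
3) 255.319ms=3/5b +127.66ms=3/10b
4) 382.979ms=9/10b +127.66ms=3/10b
5) 510.638ms=6/5b +1191.489ms=14/5b
6) 1702.128ms=4b +425.532ms=1b
7) 2127.66ms=5b +425.532ms=1b
Σ=6b of 6 (141bpm 3/4) — PASS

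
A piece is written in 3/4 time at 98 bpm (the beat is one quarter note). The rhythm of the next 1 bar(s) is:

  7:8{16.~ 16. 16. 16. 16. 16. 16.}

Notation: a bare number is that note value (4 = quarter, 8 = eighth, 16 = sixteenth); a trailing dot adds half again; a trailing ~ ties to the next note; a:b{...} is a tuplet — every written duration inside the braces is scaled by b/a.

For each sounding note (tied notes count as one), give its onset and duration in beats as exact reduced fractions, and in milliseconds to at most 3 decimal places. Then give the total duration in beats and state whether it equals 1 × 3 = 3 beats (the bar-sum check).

1) 0.0ms=0b +524.781ms=6/7b
2) 524.781ms=6/7b +262.391ms=3/7b
3) 787.172ms=9/7b +262.391ms=3/7b
4) 1049.563ms=12/7b +262.391ms=3/7b
5) 1311.953ms=15/7b +262.391ms=3/7b
6) 1574.344ms=18/7b +262.391ms=3/7b
Σ=3b of 3 (98bpm 3/4) — PASS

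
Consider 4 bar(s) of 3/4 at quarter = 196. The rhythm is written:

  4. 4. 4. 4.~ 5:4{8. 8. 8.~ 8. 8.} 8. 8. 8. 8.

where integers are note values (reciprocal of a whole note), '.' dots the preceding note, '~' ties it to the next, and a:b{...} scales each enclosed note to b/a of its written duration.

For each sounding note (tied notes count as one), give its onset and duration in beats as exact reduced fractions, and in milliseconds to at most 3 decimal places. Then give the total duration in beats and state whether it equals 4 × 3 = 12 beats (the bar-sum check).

1) 0.0ms=0b +459.184ms=3/2b
2) 459.184ms=3/2b +459.184ms=3/2b
3) 918.367ms=3b +459.184ms=3/2b
4) 1377.551ms=9/2b +642.857ms=21/10b
5) 2020.408ms=33/5b +183.673ms=3/5b
6) 2204.082ms=36/5b +367.347ms=6/5b
7) 2571.429ms=42/5b +183.673ms=3/5b
8) 2755.102ms=9b +229.592ms=3/4b
9) 2984.694ms=39/4b +229.592ms=3/4b
10) 3214.286ms=21/2b +229.592ms=3/4b
11) 3443.878ms=45/4b +229.592ms=3/4b
Σ=12b of 12 (196bpm 3/4) — PASS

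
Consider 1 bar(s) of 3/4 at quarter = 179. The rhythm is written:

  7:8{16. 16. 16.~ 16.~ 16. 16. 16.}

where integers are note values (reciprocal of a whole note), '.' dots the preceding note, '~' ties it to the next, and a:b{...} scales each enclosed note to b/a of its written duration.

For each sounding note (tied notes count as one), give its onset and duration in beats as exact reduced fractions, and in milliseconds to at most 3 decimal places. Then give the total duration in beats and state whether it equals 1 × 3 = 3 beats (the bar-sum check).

1) 0.0ms=0b +143.655ms=3/7b
2) 143.655ms=3/7b +143.655ms=3/7b
3) 287.31ms=6/7b +430.966ms=9/7b
4) 718.276ms=15/7b +143.655ms=3/7b
5) 861.931ms=18/7b +143.655ms=3/7b
Σ=3b of 3 (179bpm 3/4) — PASS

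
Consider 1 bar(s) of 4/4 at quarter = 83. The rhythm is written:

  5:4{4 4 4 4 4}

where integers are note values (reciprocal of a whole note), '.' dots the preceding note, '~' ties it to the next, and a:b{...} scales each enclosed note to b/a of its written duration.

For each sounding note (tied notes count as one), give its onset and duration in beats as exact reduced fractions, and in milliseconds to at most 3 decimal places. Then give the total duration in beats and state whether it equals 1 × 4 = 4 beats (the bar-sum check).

1) 0.0ms=0b +578.313ms=4/5b
2) 578.313ms=4/5b +578.313ms=4/5b
3) 1156.627ms=8/5b +578.313ms=4/5b
4) 1734.94ms=12/5b +578.313ms=4/5b
5) 2313.253ms=16/5b +578.313ms=4/5b
Σ=4b of 4 (83bpm 4/4) — PASS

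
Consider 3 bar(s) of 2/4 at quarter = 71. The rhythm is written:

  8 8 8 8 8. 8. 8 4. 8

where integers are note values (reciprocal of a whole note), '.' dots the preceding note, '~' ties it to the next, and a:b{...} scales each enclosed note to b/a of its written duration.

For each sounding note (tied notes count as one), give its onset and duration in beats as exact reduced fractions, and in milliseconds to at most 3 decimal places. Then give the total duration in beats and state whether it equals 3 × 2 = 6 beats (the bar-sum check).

1) 0.0ms=0b +422.535ms=1/2b
2) 422.535ms=1/2b +422.535ms=1/2b
3) 845.07ms=1b +422.535ms=1/2b
4) 1267.606ms=3/2b +422.535ms=1/2b
5) 1690.141ms=2b +633.803ms=3/4b
6) 2323.944ms=11/4b +633.803ms=3/4b
7) 2957.746ms=7/2b +422.535ms=1/2b
8) 3380.282ms=4b +1267.606ms=3/2b
9) 4647.887ms=11/2b +422.535ms=1/2b
Σ=6b of 6 (71bpm 2/4) — PASS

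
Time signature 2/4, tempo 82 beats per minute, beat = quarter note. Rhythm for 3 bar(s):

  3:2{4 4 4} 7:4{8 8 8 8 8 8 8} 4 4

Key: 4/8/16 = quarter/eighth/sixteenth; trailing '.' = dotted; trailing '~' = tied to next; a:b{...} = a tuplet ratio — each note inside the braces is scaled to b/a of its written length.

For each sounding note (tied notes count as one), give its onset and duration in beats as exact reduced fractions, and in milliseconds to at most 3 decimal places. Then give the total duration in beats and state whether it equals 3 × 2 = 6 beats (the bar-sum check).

1) 0.0ms=0b +487.805ms=2/3b
2) 487.805ms=2/3b +487.805ms=2/3b
3) 975.61ms=4/3b +487.805ms=2/3b
4) 1463.415ms=2b +209.059ms=2/7b
5) 1672.474ms=16/7b +209.059ms=2/7b
6) 1881.533ms=18/7b +209.059ms=2/7b
7) 2090.592ms=20/7b +209.059ms=2/7b
8) 2299.652ms=22/7b +209.059ms=2/7b
9) 2508.711ms=24/7b +209.059ms=2/7b
10) 2717.77ms=26/7b +209.059ms=2/7b
11) 2926.829ms=4b +731.707ms=1b
12) 3658.537ms=5b +731.707ms=1b
Σ=6b of 6 (82bpm 2/4) — PASS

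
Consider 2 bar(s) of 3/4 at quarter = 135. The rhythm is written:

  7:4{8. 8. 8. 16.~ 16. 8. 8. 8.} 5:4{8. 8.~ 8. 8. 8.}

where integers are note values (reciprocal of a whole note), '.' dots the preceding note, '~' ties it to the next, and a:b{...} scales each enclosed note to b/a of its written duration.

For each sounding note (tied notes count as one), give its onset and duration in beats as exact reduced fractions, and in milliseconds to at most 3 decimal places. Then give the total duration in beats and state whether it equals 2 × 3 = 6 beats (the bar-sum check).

1) 0.0ms=0b +190.476ms=3/7b
2) 190.476ms=3/7b +190.476ms=3/7b
3) 380.952ms=6/7b +190.476ms=3/7b
4) 571.429ms=9/7b +190.476ms=3/7b
5) 761.905ms=12/7b +190.476ms=3/7b
6) 952.381ms=15/7b +190.476ms=3/7b
7) 1142.857ms=18/7b +190.476ms=3/7b
8) 1333.333ms=3b +266.667ms=3/5b
9) 1600.0ms=18/5b +533.333ms=6/5b
10) 2133.333ms=24/5b +266.667ms=3/5b
11) 2400.0ms=27/5b +266.667ms=3/5b
Σ=6b of 6 (135bpm 3/4) — PASS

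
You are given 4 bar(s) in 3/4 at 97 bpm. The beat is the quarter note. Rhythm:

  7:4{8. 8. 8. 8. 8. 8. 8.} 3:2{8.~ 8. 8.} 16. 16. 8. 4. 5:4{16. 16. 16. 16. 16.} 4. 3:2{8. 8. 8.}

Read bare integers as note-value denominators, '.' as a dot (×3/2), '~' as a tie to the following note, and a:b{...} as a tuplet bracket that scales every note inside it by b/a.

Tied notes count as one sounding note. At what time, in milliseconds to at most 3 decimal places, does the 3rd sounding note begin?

1. 0.0ms @ 0 + 265.096ms (3/7)
2. 265.096ms @ 3/7 + 265.096ms (3/7)
3. 530.191ms @ 6/7 + 265.096ms (3/7)
4. 795.287ms @ 9/7 + 265.096ms (3/7)
5. 1060.383ms @ 12/7 + 265.096ms (3/7)
6. 1325.479ms @ 15/7 + 265.096ms (3/7)
7. 1590.574ms @ 18/7 + 265.096ms (3/7)
8. 1855.67ms @ 3 + 618.557ms (1)
9. 2474.227ms @ 4 + 309.278ms (1/2)
10. 2783.505ms @ 9/2 + 231.959ms (3/8)
11. 3015.464ms @ 39/8 + 231.959ms (3/8)
12. 3247.423ms @ 21/4 + 463.918ms (3/4)
13. 3711.34ms @ 6 + 927.835ms (3/2)
14. 4639.175ms @ 15/2 + 185.567ms (3/10)
15. 4824.742ms @ 39/5 + 185.567ms (3/10)
16. 5010.309ms @ 81/10 + 185.567ms (3/10)
17. 5195.876ms @ 42/5 + 185.567ms (3/10)
18. 5381.443ms @ 87/10 + 185.567ms (3/10)
19. 5567.01ms @ 9 + 927.835ms (3/2)
20. 6494.845ms @ 21/2 + 309.278ms (1/2)
21. 6804.124ms @ 11 + 309.278ms (1/2)
22. 7113.402ms @ 23/2 + 309.278ms (1/2)

note 3 onset = 6/7b = 530.191ms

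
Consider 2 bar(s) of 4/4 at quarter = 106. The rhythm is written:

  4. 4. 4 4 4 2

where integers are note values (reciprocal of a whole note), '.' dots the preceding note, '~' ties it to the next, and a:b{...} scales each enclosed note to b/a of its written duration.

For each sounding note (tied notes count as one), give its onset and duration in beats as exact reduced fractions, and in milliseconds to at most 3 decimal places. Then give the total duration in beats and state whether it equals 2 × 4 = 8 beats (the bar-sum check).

1) 0.0ms=0b +849.057ms=3/2b
2) 849.057ms=3/2b +849.057ms=3/2b
3) 1698.113ms=3b +566.038ms=1b
4) 2264.151ms=4b +566.038ms=1b
5) 2830.189ms=5b +566.038ms=1b
6) 3396.226ms=6b +1132.075ms=2b
Σ=8b of 8 (106bpm 4/4) — PASS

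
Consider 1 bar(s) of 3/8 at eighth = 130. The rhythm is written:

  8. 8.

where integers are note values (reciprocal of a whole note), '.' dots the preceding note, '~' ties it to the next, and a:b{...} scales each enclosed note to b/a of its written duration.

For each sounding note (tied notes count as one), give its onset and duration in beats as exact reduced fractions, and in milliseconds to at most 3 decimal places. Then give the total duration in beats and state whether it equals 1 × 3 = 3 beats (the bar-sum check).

1) 0.0ms=0b +692.308ms=3/2b
2) 692.308ms=3/2b +692.308ms=3/2b
Σ=3b of 3 (130bpm 3/8) — PASS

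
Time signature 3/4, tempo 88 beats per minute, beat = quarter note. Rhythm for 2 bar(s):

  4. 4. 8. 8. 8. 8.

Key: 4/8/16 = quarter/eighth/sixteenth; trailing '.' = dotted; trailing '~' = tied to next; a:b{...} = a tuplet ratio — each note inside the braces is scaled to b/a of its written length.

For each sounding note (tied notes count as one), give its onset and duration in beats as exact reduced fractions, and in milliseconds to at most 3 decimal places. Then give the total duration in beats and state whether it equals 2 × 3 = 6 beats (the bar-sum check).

1) 0.0ms=0b +1022.727ms=3/2b
2) 1022.727ms=3/2b +1022.727ms=3/2b
3) 2045.455ms=3b +511.364ms=3/4b
4) 2556.818ms=15/4b +511.364ms=3/4b
5) 3068.182ms=9/2b +511.364ms=3/4b
6) 3579.545ms=21/4b +511.364ms=3/4b
Σ=6b of 6 (88bpm 3/4) — PASS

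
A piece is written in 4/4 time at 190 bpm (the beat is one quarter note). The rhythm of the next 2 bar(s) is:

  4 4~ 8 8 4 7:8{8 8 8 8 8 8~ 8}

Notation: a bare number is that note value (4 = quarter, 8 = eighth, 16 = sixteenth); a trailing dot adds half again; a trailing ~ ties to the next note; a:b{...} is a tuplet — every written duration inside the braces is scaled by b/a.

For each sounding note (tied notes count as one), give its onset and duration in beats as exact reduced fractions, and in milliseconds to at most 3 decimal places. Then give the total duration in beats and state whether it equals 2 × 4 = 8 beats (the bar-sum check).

1) 0.0ms=0b +315.789ms=1b
2) 315.789ms=1b +473.684ms=3/2b
3) 789.474ms=5/2b +157.895ms=1/2b
4) 947.368ms=3b +315.789ms=1b
5) 1263.158ms=4b +180.451ms=4/7b
6) 1443.609ms=32/7b +180.451ms=4/7b
7) 1624.06ms=36/7b +180.451ms=4/7b
8) 1804.511ms=40/7b +180.451ms=4/7b
9) 1984.962ms=44/7b +180.451ms=4/7b
10) 2165.414ms=48/7b +360.902ms=8/7b
Σ=8b of 8 (190bpm 4/4) — PASS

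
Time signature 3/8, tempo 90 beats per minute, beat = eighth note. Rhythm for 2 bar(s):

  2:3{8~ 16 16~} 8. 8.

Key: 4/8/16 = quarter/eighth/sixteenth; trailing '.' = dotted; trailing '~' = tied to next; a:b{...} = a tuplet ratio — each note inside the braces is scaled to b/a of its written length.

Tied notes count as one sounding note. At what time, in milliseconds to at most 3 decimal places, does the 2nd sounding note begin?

note 2 onset = 9/4b = 1500.0ms

1. 0.0ms @ 0 + 1500.0ms (9/4)
2. 1500.0ms @ 9/4 + 1500.0ms (9/4)
3. 3000.0ms @ 9/2 + 1000.0ms (3/2)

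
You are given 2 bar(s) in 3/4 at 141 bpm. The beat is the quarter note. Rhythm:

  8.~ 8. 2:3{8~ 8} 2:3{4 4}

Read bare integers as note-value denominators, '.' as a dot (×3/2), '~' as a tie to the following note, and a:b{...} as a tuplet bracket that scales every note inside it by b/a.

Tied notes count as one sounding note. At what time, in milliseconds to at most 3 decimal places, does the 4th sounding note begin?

note 4 onset = 9/2b = 1914.894ms

1. 0.0ms @ 0 + 638.298ms (3/2)
2. 638.298ms @ 3/2 + 638.298ms (3/2)
3. 1276.596ms @ 3 + 638.298ms (3/2)
4. 1914.894ms @ 9/2 + 638.298ms (3/2)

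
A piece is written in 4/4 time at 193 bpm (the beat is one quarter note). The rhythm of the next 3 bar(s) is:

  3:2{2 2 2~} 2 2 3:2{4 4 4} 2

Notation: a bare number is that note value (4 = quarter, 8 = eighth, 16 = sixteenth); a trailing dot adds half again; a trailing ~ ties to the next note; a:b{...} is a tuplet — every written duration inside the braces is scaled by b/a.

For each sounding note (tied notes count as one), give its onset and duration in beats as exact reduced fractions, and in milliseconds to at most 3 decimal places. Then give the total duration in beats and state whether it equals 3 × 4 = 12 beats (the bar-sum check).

1) 0.0ms=0b +414.508ms=4/3b
2) 414.508ms=4/3b +414.508ms=4/3b
3) 829.016ms=8/3b +1036.269ms=10/3b
4) 1865.285ms=6b +621.762ms=2b
5) 2487.047ms=8b +207.254ms=2/3b
6) 2694.301ms=26/3b +207.254ms=2/3b
7) 2901.554ms=28/3b +207.254ms=2/3b
8) 3108.808ms=10b +621.762ms=2b
Σ=12b of 12 (193bpm 4/4) — PASS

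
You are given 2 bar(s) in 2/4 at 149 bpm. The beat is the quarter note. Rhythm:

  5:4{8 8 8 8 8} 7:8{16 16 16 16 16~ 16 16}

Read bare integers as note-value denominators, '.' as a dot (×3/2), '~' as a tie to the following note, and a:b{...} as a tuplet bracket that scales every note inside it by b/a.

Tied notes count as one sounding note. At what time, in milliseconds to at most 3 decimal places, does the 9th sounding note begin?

1. 0.0ms @ 0 + 161.074ms (2/5)
2. 161.074ms @ 2/5 + 161.074ms (2/5)
3. 322.148ms @ 4/5 + 161.074ms (2/5)
4. 483.221ms @ 6/5 + 161.074ms (2/5)
5. 644.295ms @ 8/5 + 161.074ms (2/5)
6. 805.369ms @ 2 + 115.053ms (2/7)
7. 920.422ms @ 16/7 + 115.053ms (2/7)
8. 1035.475ms @ 18/7 + 115.053ms (2/7)
9. 1150.527ms @ 20/7 + 115.053ms (2/7)
10. 1265.58ms @ 22/7 + 230.105ms (4/7)
11. 1495.686ms @ 26/7 + 115.053ms (2/7)

note 9 onset = 20/7b = 1150.527ms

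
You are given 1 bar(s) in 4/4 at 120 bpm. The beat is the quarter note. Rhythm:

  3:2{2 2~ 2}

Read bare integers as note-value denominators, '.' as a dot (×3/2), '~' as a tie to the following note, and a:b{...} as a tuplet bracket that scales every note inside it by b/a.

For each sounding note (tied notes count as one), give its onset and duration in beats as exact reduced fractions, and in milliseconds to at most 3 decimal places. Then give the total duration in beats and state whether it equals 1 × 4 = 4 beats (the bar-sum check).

1) 0.0ms=0b +666.667ms=4/3b
2) 666.667ms=4/3b +1333.333ms=8/3b
Σ=4b of 4 (120bpm 4/4) — PASS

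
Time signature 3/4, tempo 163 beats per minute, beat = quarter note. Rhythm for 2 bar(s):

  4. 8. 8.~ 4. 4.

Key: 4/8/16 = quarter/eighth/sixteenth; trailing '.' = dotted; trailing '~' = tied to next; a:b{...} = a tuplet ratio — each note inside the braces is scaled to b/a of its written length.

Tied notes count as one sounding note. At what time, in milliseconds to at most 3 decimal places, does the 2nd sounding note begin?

note 2 onset = 3/2b = 552.147ms

1. 0.0ms @ 0 + 552.147ms (3/2)
2. 552.147ms @ 3/2 + 276.074ms (3/4)
3. 828.221ms @ 9/4 + 828.221ms (9/4)
4. 1656.442ms @ 9/2 + 552.147ms (3/2)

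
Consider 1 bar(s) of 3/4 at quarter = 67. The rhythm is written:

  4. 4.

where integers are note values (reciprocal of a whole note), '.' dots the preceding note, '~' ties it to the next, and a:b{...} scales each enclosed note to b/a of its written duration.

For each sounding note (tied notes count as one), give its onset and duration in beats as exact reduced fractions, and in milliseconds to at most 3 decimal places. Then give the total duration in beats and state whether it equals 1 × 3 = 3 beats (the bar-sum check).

1) 0.0ms=0b +1343.284ms=3/2b
2) 1343.284ms=3/2b +1343.284ms=3/2b
Σ=3b of 3 (67bpm 3/4) — PASS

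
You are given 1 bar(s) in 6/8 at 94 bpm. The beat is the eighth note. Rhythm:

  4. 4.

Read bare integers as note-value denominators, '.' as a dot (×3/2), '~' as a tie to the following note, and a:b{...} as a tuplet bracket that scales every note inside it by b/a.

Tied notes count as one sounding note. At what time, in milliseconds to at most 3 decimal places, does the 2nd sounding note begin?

1. 0.0ms @ 0 + 1914.894ms (3)
2. 1914.894ms @ 3 + 1914.894ms (3)

note 2 onset = 3b = 1914.894ms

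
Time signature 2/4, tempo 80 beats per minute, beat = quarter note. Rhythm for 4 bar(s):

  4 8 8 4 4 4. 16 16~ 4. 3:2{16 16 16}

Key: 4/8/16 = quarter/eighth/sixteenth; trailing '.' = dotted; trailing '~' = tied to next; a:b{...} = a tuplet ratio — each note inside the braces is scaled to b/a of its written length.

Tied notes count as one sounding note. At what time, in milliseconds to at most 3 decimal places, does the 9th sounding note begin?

note 9 onset = 15/2b = 5625.0ms

1. 0.0ms @ 0 + 750.0ms (1)
2. 750.0ms @ 1 + 375.0ms (1/2)
3. 1125.0ms @ 3/2 + 375.0ms (1/2)
4. 1500.0ms @ 2 + 750.0ms (1)
5. 2250.0ms @ 3 + 750.0ms (1)
6. 3000.0ms @ 4 + 1125.0ms (3/2)
7. 4125.0ms @ 11/2 + 187.5ms (1/4)
8. 4312.5ms @ 23/4 + 1312.5ms (7/4)
9. 5625.0ms @ 15/2 + 125.0ms (1/6)
10. 5750.0ms @ 23/3 + 125.0ms (1/6)
11. 5875.0ms @ 47/6 + 125.0ms (1/6)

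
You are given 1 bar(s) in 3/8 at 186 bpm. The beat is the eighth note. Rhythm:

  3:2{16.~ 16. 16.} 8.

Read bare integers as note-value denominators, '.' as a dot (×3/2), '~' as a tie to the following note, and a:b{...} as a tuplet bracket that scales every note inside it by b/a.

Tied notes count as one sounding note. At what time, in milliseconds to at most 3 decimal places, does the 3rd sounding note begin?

1. 0.0ms @ 0 + 322.581ms (1)
2. 322.581ms @ 1 + 161.29ms (1/2)
3. 483.871ms @ 3/2 + 483.871ms (3/2)

note 3 onset = 3/2b = 483.871ms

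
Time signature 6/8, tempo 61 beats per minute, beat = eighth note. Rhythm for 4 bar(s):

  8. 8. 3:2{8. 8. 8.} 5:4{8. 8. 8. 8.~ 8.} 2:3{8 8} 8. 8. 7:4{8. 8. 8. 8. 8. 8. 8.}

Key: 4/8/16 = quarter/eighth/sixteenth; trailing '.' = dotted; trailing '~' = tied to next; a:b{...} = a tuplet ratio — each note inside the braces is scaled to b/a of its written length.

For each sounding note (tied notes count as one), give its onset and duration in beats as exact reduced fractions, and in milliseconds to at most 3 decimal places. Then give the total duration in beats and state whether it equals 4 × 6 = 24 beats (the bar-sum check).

1) 0.0ms=0b +1475.41ms=3/2b
2) 1475.41ms=3/2b +1475.41ms=3/2b
3) 2950.82ms=3b +983.607ms=1b
4) 3934.426ms=4b +983.607ms=1b
5) 4918.033ms=5b +983.607ms=1b
6) 5901.639ms=6b +1180.328ms=6/5b
7) 7081.967ms=36/5b +1180.328ms=6/5b
8) 8262.295ms=42/5b +1180.328ms=6/5b
9) 9442.623ms=48/5b +2360.656ms=12/5b
10) 11803.279ms=12b +1475.41ms=3/2b
11) 13278.689ms=27/2b +1475.41ms=3/2b
12) 14754.098ms=15b +1475.41ms=3/2b
13) 16229.508ms=33/2b +1475.41ms=3/2b
14) 17704.918ms=18b +843.091ms=6/7b
15) 18548.009ms=132/7b +843.091ms=6/7b
16) 19391.101ms=138/7b +843.091ms=6/7b
17) 20234.192ms=144/7b +843.091ms=6/7b
18) 21077.283ms=150/7b +843.091ms=6/7b
19) 21920.375ms=156/7b +843.091ms=6/7b
20) 22763.466ms=162/7b +843.091ms=6/7b
Σ=24b of 24 (61bpm 6/8) — PASS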